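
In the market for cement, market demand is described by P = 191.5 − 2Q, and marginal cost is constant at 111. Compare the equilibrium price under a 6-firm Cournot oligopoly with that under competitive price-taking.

Cournot with 6 identical firms: the symmetric best-response condition is 191.5 − 14q = 111. Each firm produces q = 5.75, total output Q = 34.5, price P = 122.5.
Under competition P = MC = 111, so Q = (191.5 − 111)/2 = 40.25.

Cournot: P = 122.5; Competition: P = 111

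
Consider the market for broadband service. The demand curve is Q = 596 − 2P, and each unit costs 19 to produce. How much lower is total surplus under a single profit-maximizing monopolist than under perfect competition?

Total surplus falls by 19460.25

Inverting demand: P = 298 − 0.5Q.
Under competition P = MC = 19, so Q = (298 − 19)/0.5 = 558.
CS = ½·(298 − 19)·558 = 77841; PS = (19 − 19)·558 = 0; TS = 77841.
A monopolist chooses Q where MR = MC. MR = 298 − Q; setting this equal to 19 gives Q = 279 and P = 158.5.
CS = ½·(298 − 158.5)·279 = 19460.25; PS = (158.5 − 19)·279 = 38920.5; TS = 58380.75.
Change in total surplus: 58380.75 − 77841 = −19460.25.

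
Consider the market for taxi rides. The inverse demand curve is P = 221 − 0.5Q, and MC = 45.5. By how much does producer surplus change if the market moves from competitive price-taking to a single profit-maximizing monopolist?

PS rises by 15400.125

Under competition P = MC = 45.5, so Q = (221 − 45.5)/0.5 = 351.
PS = (45.5 − 45.5)·351 = 0.
A monopolist chooses Q where MR = MC. MR = 221 − Q; setting this equal to 45.5 gives Q = 175.5 and P = 133.25.
PS = (133.25 − 45.5)·175.5 = 15400.125.
Change in producer surplus: 15400.125 − 0 = 15400.125.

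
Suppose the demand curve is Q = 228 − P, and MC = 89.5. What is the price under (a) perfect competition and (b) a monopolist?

Inverting demand: P = 228 − Q.
Perfect competition: P = MC = 89.5, so 228 − Q = 89.5 and Q = 138.5.
Monopoly sets MR = MC: 228 − 2Q = 89.5 ⇒ Q = 69.25, P = 228 − 69.25 = 158.75.

Competition: P = 89.5; Monopoly: P = 158.75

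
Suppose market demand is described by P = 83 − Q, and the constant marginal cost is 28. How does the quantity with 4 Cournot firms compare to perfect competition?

Cournot: Q = 44; Competition: Q = 55

Cournot with 4 identical firms: the symmetric best-response condition is 83 − 5q = 28. Each firm produces q = 11, total output Q = 44, price P = 39.
Under competition P = MC = 28, so Q = (83 − 28)/1 = 55.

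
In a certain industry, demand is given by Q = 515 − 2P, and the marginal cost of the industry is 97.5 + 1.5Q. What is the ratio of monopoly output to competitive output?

Q_m/Q_c = 0.8

Inverting demand: P = 257.5 − 0.5Q.
A monopolist chooses Q where MR = MC. MR = 257.5 − Q; setting this equal to 97.5 + 1.5Q gives Q = 64 and P = 225.5.
Under competition P = MC: 257.5 − 0.5Q = 97.5 + 1.5Q ⇒ Q = 80, P = 217.5.
Ratio Q_m/Q_c = 64/80 = 0.8.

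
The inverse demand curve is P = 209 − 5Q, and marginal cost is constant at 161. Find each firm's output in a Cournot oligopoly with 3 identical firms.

q_i = 2.4

With 3 symmetric Cournot firms, each firm's FOC gives 209 − 20q = 161, so q = 2.4, Q = 3·2.4 = 7.2, and P = 173.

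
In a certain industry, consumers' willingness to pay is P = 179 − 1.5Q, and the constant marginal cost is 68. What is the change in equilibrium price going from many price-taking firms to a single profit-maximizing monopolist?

Equilibrium price rises by 55.5

Competitive firms price at marginal cost: P = 68, giving Q = 74.
A monopolist chooses Q where MR = MC. MR = 179 − 3Q; setting this equal to 68 gives Q = 37 and P = 123.5.
Change in equilibrium price: 123.5 − 68 = 55.5.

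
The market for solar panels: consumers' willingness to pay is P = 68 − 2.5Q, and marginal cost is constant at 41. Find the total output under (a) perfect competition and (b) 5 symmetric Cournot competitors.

Competition: Q = 10.8; Cournot: Q = 9

Under competition P = MC = 41, so Q = (68 − 41)/2.5 = 10.8.
With 5 symmetric Cournot firms, each firm's FOC gives 68 − 15q = 41, so q = 1.8, Q = 5·1.8 = 9, and P = 45.5.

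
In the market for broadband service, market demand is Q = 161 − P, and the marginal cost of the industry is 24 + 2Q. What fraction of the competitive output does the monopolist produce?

Inverting demand: P = 161 − Q.
The monopolist equates marginal revenue to marginal cost: 161 − 2Q = 24 + 2Q, so Q = 34.25. From demand, P = 126.75.
Under competition P = MC: 161 − Q = 24 + 2Q ⇒ Q = 137/3, P = 346/3.
Ratio Q_m/Q_c = 34.25/(137/3) = 0.75.

Q_m/Q_c = 0.75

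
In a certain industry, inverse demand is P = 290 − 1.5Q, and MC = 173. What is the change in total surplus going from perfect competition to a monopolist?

Total surplus falls by 1140.75

Under competition P = MC = 173, so Q = (290 − 173)/1.5 = 78.
CS = ½·(290 − 173)·78 = 4563; PS = (173 − 173)·78 = 0; TS = 4563.
Monopoly sets MR = MC: 290 − 3Q = 173 ⇒ Q = 39, P = 290 − 1.5·39 = 231.5.
CS = ½·(290 − 231.5)·39 = 1140.75; PS = (231.5 − 173)·39 = 2281.5; TS = 3422.25.
Change in total surplus: 3422.25 − 4563 = −1140.75.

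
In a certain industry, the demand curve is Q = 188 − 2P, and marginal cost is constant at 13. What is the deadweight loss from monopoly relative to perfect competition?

DWL = 1640.25

Inverting demand: P = 94 − 0.5Q.
Under competition P = MC = 13, so Q = (94 − 13)/0.5 = 162.
A monopolist chooses Q where MR = MC. MR = 94 − Q; setting this equal to 13 gives Q = 81 and P = 53.5.
DWL is the triangle between Q = 81 and Q = 162: ½·(162 − 81)·(53.5 − 13) = 1640.25.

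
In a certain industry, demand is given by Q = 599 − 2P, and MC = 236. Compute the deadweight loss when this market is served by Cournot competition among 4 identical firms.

Inverting demand: P = 299.5 − 0.5Q.
Under competition P = MC = 236, so Q = (299.5 − 236)/0.5 = 127.
With 4 symmetric Cournot firms, each firm's FOC gives 299.5 − 2.5q = 236, so q = 25.4, Q = 4·25.4 = 101.6, and P = 248.7.
DWL is the triangle between Q = 101.6 and Q = 127: ½·(127 − 101.6)·(248.7 − 236) = 161.29.

DWL = 161.29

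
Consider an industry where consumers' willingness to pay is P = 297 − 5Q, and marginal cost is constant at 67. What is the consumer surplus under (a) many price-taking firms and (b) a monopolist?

Competition: CS = 5290; Monopoly: CS = 1322.5

Under competition P = MC = 67, so Q = (297 − 67)/5 = 46.
CS = ½·(297 − 67)·46 = 5290.
A monopolist chooses Q where MR = MC. MR = 297 − 10Q; setting this equal to 67 gives Q = 23 and P = 182.
CS = ½·(297 − 182)·23 = 1322.5.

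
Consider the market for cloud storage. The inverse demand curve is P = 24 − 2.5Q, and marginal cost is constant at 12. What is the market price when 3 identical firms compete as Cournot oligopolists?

With 3 symmetric Cournot firms, each firm's FOC gives 24 − 10q = 12, so q = 1.2, Q = 3·1.2 = 3.6, and P = 15.

P = 15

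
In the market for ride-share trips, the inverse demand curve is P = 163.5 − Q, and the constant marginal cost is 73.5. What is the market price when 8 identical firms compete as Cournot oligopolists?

Cournot with 8 identical firms: the symmetric best-response condition is 163.5 − 9q = 73.5. Each firm produces q = 10, total output Q = 80, price P = 83.5.

P = 83.5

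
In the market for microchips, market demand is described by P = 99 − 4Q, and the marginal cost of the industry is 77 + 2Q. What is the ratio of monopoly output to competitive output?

The monopolist equates marginal revenue to marginal cost: 99 − 8Q = 77 + 2Q, so Q = 2.2. From demand, P = 90.2.
Under competition P = MC: 99 − 4Q = 77 + 2Q ⇒ Q = 11/3, P = 253/3.
Ratio Q_m/Q_c = 2.2/(11/3) = 0.6.

Q_m/Q_c = 0.6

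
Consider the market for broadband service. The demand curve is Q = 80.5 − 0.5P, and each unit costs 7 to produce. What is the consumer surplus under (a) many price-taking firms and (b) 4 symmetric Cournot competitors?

Inverting demand: P = 161 − 2Q.
Under competition P = MC = 7, so Q = (161 − 7)/2 = 77.
CS = ½·(161 − 7)·77 = 5929.
With 4 symmetric Cournot firms, each firm's FOC gives 161 − 10q = 7, so q = 15.4, Q = 4·15.4 = 61.6, and P = 37.8.
CS = ½·(161 − 37.8)·61.6 = 3794.56.

Competition: CS = 5929; Cournot: CS = 3794.56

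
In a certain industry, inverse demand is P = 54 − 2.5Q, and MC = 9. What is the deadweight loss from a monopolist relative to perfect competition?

Perfect competition: P = MC = 9, so 54 − 2.5Q = 9 and Q = 18.
Monopoly sets MR = MC: 54 − 5Q = 9 ⇒ Q = 9, P = 54 − 2.5·9 = 31.5.
DWL is the triangle between Q = 9 and Q = 18: ½·(18 − 9)·(31.5 − 9) = 101.25.

DWL = 101.25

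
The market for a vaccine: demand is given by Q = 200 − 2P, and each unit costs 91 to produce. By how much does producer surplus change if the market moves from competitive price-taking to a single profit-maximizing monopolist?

Inverting demand: P = 100 − 0.5Q.
Under competition P = MC = 91, so Q = (100 − 91)/0.5 = 18.
PS = (91 − 91)·18 = 0.
A monopolist chooses Q where MR = MC. MR = 100 − Q; setting this equal to 91 gives Q = 9 and P = 95.5.
PS = (95.5 − 91)·9 = 40.5.
Change in producer surplus: 40.5 − 0 = 40.5.

Producer surplus rises by 40.5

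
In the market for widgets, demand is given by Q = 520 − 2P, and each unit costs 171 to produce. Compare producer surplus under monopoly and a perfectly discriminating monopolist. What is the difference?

Inverting demand: P = 260 − 0.5Q.
Monopoly sets MR = MC: 260 − Q = 171 ⇒ Q = 89, P = 260 − 0.5·89 = 215.5.
PS = (215.5 − 171)·89 = 3960.5.
Under first-degree price discrimination the firm charges each unit its demand price and produces up to where P = MC, i.e. Q = 178. Consumer surplus is zero; producer surplus equals total surplus.
PS = ½·(260 − 171)·178 = 7921.
Change in producer surplus: 7921 − 3960.5 = 3960.5.

Producer surplus rises by 3960.5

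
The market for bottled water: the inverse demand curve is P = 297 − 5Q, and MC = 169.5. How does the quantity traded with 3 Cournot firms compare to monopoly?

In a 3-firm Cournot equilibrium, symmetry and the first-order condition give q = (297 − 169.5)/(20) = 6.375. So Q = 19.125 and P = 201.375.
The monopolist equates marginal revenue to marginal cost: 297 − 10Q = 169.5, so Q = 12.75. From demand, P = 233.25.

Cournot: Q = 19.125; Monopoly: Q = 12.75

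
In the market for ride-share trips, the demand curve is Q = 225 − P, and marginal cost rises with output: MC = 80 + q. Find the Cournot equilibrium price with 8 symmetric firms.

P = 109

Inverting demand: P = 225 − Q.
Cournot with 8 identical firms: the symmetric best-response condition is 225 − 9q = 80 + q. Each firm produces q = 14.5, total output Q = 116, price P = 109.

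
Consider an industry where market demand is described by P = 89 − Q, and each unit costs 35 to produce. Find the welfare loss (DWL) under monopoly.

Under competition P = MC = 35, so Q = (89 − 35)/1 = 54.
Monopoly sets MR = MC: 89 − 2Q = 35 ⇒ Q = 27, P = 89 − 27 = 62.
DWL is the triangle between Q = 27 and Q = 54: ½·(54 − 27)·(62 − 35) = 364.5.

DWL = 364.5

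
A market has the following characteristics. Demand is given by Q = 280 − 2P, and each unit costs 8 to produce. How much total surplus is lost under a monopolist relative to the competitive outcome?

DWL = 4356

Inverting demand: P = 140 − 0.5Q.
Competitive firms price at marginal cost: P = 8, giving Q = 264.
Monopoly sets MR = MC: 140 − Q = 8 ⇒ Q = 132, P = 140 − 0.5·132 = 74.
DWL is the triangle between Q = 132 and Q = 264: ½·(264 − 132)·(74 − 8) = 4356.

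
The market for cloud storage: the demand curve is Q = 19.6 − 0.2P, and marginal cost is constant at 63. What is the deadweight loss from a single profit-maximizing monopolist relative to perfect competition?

Inverting demand: P = 98 − 5Q.
Under competition P = MC = 63, so Q = (98 − 63)/5 = 7.
A monopolist chooses Q where MR = MC. MR = 98 − 10Q; setting this equal to 63 gives Q = 3.5 and P = 80.5.
DWL is the triangle between Q = 3.5 and Q = 7: ½·(7 − 3.5)·(80.5 − 63) = 30.625.

DWL = 30.625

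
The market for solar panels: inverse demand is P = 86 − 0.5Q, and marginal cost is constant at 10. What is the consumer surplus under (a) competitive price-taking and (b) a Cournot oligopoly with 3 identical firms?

Competitive firms price at marginal cost: P = 10, giving Q = 152.
CS = ½·(86 − 10)·152 = 5776.
In a 3-firm Cournot equilibrium, symmetry and the first-order condition give q = (86 − 10)/(2) = 38. So Q = 114 and P = 29.
CS = ½·(86 − 29)·114 = 3249.

Competition: CS = 5776; Cournot: CS = 3249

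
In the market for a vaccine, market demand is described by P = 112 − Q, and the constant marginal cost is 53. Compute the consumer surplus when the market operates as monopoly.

Monopoly sets MR = MC: 112 − 2Q = 53 ⇒ Q = 29.5, P = 112 − 29.5 = 82.5.
CS = ½·(112 − 82.5)·29.5 = 435.125.

CS = 435.125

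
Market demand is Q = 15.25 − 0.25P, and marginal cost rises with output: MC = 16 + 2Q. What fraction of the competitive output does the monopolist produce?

Q_m/Q_c = 0.6

Inverting demand: P = 61 − 4Q.
A monopolist chooses Q where MR = MC. MR = 61 − 8Q; setting this equal to 16 + 2Q gives Q = 4.5 and P = 43.
Under competition P = MC: 61 − 4Q = 16 + 2Q ⇒ Q = 7.5, P = 31.
Ratio Q_m/Q_c = 4.5/7.5 = 0.6.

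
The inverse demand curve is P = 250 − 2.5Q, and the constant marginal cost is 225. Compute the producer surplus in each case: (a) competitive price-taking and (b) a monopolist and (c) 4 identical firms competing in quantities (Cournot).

Competitive firms price at marginal cost: P = 225, giving Q = 10.
PS = (225 − 225)·10 = 0.
A monopolist chooses Q where MR = MC. MR = 250 − 5Q; setting this equal to 225 gives Q = 5 and P = 237.5.
PS = (237.5 − 225)·5 = 62.5.
With 4 symmetric Cournot firms, each firm's FOC gives 250 − 12.5q = 225, so q = 2, Q = 4·2 = 8, and P = 230.
PS = (230 − 225)·8 = 40.

Competition: PS = 0; Monopoly: PS = 62.5; Cournot: PS = 40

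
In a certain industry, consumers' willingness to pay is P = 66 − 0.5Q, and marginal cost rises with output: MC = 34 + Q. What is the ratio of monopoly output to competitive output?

The monopolist equates marginal revenue to marginal cost: 66 − Q = 34 + Q, so Q = 16. From demand, P = 58.
Competitive equilibrium sets price equal to marginal cost: 66 − 0.5Q = 34 + Q, so Q = 64/3 and P = 166/3.
Ratio Q_m/Q_c = 16/(64/3) = 0.75.

Q_m/Q_c = 0.75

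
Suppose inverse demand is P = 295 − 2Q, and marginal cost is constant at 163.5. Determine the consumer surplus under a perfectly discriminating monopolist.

Under first-degree price discrimination the firm charges each unit its demand price and produces up to where P = MC, i.e. Q = 65.75. Consumer surplus is zero; producer surplus equals total surplus.
CS = 0.

CS = 0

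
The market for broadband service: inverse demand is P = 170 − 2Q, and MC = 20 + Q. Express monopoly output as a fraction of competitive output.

Q_m/Q_c = 0.6

A monopolist chooses Q where MR = MC. MR = 170 − 4Q; setting this equal to 20 + Q gives Q = 30 and P = 110.
Under competition P = MC: 170 − 2Q = 20 + Q ⇒ Q = 50, P = 70.
Ratio Q_m/Q_c = 30/50 = 0.6.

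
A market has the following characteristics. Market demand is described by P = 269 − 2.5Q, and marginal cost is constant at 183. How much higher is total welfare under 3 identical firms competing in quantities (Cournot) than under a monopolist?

Monopoly sets MR = MC: 269 − 5Q = 183 ⇒ Q = 17.2, P = 269 − 2.5·17.2 = 226.
CS = ½·(269 − 226)·17.2 = 369.8; PS = (226 − 183)·17.2 = 739.6; TS = 1109.4.
In a 3-firm Cournot equilibrium, symmetry and the first-order condition give q = (269 − 183)/(10) = 8.6. So Q = 25.8 and P = 204.5.
CS = ½·(269 − 204.5)·25.8 = 832.05; PS = (204.5 − 183)·25.8 = 554.7; TS = 1386.75.
Change in total welfare: 1386.75 − 1109.4 = 277.35.

TS rises by 277.35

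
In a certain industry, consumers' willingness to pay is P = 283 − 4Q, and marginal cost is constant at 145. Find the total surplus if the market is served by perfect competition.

TS = 2380.5

Under competition P = MC = 145, so Q = (283 − 145)/4 = 34.5.
CS = ½·(283 − 145)·34.5 = 2380.5; PS = (145 − 145)·34.5 = 0; TS = 2380.5.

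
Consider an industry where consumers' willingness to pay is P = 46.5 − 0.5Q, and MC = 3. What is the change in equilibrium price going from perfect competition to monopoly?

Under competition P = MC = 3, so Q = (46.5 − 3)/0.5 = 87.
The monopolist equates marginal revenue to marginal cost: 46.5 − Q = 3, so Q = 43.5. From demand, P = 24.75.
Change in equilibrium price: 24.75 − 3 = 21.75.

Equilibrium price rises by 21.75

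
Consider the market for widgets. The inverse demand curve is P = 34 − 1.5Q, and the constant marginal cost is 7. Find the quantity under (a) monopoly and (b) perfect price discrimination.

Monopoly: Q = 9; Perfect PD: Q = 18

The monopolist equates marginal revenue to marginal cost: 34 − 3Q = 7, so Q = 9. From demand, P = 20.5.
With perfect price discrimination, output is the efficient level Q = 18 (where demand meets MC), but every buyer pays their willingness to pay: CS = 0 and PS = total surplus.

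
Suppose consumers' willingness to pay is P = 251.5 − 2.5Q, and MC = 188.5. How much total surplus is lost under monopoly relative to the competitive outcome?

DWL = 198.45

Under competition P = MC = 188.5, so Q = (251.5 − 188.5)/2.5 = 25.2.
The monopolist equates marginal revenue to marginal cost: 251.5 − 5Q = 188.5, so Q = 12.6. From demand, P = 220.
DWL is the triangle between Q = 12.6 and Q = 25.2: ½·(25.2 − 12.6)·(220 − 188.5) = 198.45.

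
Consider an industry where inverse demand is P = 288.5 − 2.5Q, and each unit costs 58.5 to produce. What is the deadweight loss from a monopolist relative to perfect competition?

DWL = 2645

Competitive firms price at marginal cost: P = 58.5, giving Q = 92.
The monopolist equates marginal revenue to marginal cost: 288.5 − 5Q = 58.5, so Q = 46. From demand, P = 173.5.
DWL is the triangle between Q = 46 and Q = 92: ½·(92 − 46)·(173.5 − 58.5) = 2645.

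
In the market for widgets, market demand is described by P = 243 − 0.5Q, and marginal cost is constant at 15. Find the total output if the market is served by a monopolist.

Q = 228

The monopolist equates marginal revenue to marginal cost: 243 − Q = 15, so Q = 228. From demand, P = 129.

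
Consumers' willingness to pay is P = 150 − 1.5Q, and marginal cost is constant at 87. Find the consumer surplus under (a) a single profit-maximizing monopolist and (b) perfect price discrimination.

A monopolist chooses Q where MR = MC. MR = 150 − 3Q; setting this equal to 87 gives Q = 21 and P = 118.5.
CS = ½·(150 − 118.5)·21 = 330.75.
A perfectly discriminating monopolist sells every unit with P(Q) ≥ MC(Q), so output equals the competitive quantity Q = 42. Each buyer pays their reservation price, so CS = 0 and the firm captures all surplus.
CS = 0.

Monopoly: CS = 330.75; Perfect PD: CS = 0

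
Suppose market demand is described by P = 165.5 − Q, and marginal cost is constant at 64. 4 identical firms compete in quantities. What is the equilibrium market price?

With 4 symmetric Cournot firms, each firm's FOC gives 165.5 − 5q = 64, so q = 20.3, Q = 4·20.3 = 81.2, and P = 84.3.

P = 84.3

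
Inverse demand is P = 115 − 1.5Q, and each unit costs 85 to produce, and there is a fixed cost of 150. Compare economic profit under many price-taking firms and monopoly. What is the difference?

Competitive firms price at marginal cost: P = 85, giving Q = 20.
Profit = (85 − 85)·20 − 150 = −150.
Monopoly sets MR = MC: 115 − 3Q = 85 ⇒ Q = 10, P = 115 − 1.5·10 = 100.
Profit = (100 − 85)·10 − 150 = 0.
Change in economic profit: 0 − −150 = 150.

Economic profit rises by 150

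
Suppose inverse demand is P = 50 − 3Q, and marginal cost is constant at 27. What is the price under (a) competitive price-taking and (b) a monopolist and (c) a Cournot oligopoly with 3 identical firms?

Perfect competition: P = MC = 27, so 50 − 3Q = 27 and Q = 23/3.
The monopolist equates marginal revenue to marginal cost: 50 − 6Q = 27, so Q = 23/6. From demand, P = 38.5.
In a 3-firm Cournot equilibrium, symmetry and the first-order condition give q = (50 − 27)/(12) = 23/12. So Q = 5.75 and P = 32.75.

Competition: P = 27; Monopoly: P = 38.5; Cournot: P = 32.75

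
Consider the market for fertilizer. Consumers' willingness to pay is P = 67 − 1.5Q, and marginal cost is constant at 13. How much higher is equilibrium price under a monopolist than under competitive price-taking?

Competitive firms price at marginal cost: P = 13, giving Q = 36.
The monopolist equates marginal revenue to marginal cost: 67 − 3Q = 13, so Q = 18. From demand, P = 40.
Change in equilibrium price: 40 − 13 = 27.

Equilibrium price rises by 27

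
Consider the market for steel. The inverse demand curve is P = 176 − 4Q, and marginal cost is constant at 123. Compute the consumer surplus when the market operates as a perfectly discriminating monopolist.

CS = 0

Under first-degree price discrimination the firm charges each unit its demand price and produces up to where P = MC, i.e. Q = 13.25. Consumer surplus is zero; producer surplus equals total surplus.
CS = 0.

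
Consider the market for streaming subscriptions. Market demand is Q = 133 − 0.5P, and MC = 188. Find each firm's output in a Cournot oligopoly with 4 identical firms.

Inverting demand: P = 266 − 2Q.
With 4 symmetric Cournot firms, each firm's FOC gives 266 − 10q = 188, so q = 7.8, Q = 4·7.8 = 31.2, and P = 203.6.

q_i = 7.8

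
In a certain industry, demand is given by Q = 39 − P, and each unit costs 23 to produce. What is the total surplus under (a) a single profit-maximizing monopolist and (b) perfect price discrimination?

Monopoly: TS = 96; Perfect PD: TS = 128

Inverting demand: P = 39 − Q.
A monopolist chooses Q where MR = MC. MR = 39 − 2Q; setting this equal to 23 gives Q = 8 and P = 31.
CS = ½·(39 − 31)·8 = 32; PS = (31 − 23)·8 = 64; TS = 96.
With perfect price discrimination, output is the efficient level Q = 16 (where demand meets MC), but every buyer pays their willingness to pay: CS = 0 and PS = total surplus.
TS = 128 (equal to competitive TS).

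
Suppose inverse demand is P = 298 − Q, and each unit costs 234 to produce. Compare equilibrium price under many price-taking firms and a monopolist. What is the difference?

Perfect competition: P = MC = 234, so 298 − Q = 234 and Q = 64.
A monopolist chooses Q where MR = MC. MR = 298 − 2Q; setting this equal to 234 gives Q = 32 and P = 266.
Change in equilibrium price: 266 − 234 = 32.

P rises by 32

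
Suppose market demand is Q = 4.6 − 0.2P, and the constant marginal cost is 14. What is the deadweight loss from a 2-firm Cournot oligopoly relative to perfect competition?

DWL = 0.9

Inverting demand: P = 23 − 5Q.
Competitive firms price at marginal cost: P = 14, giving Q = 1.8.
Cournot with 2 identical firms: the symmetric best-response condition is 23 − 15q = 14. Each firm produces q = 0.6, total output Q = 1.2, price P = 17.
DWL is the triangle between Q = 1.2 and Q = 1.8: ½·(1.8 − 1.2)·(17 − 14) = 0.9.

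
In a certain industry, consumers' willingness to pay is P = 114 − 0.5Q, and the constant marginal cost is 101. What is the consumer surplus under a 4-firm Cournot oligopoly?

With 4 symmetric Cournot firms, each firm's FOC gives 114 − 2.5q = 101, so q = 5.2, Q = 4·5.2 = 20.8, and P = 103.6.
CS = ½·(114 − 103.6)·20.8 = 108.16.

CS = 108.16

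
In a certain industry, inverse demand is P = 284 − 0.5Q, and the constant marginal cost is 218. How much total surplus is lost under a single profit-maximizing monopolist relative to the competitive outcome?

DWL = 1089

Perfect competition: P = MC = 218, so 284 − 0.5Q = 218 and Q = 132.
A monopolist chooses Q where MR = MC. MR = 284 − Q; setting this equal to 218 gives Q = 66 and P = 251.
DWL is the triangle between Q = 66 and Q = 132: ½·(132 − 66)·(251 − 218) = 1089.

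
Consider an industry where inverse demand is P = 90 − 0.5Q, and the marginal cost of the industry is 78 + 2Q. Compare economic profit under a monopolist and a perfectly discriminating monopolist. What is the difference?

The monopolist equates marginal revenue to marginal cost: 90 − Q = 78 + 2Q, so Q = 4. From demand, P = 88.
Profit = 88·4 − (78·4 + ½·2·4²) = 24.
With perfect price discrimination, output is the efficient level Q = 4.8 (where demand meets MC), but every buyer pays their willingness to pay: CS = 0 and PS = total surplus.
PS equals the full surplus area, 28.8. Profit = 28.8 = 28.8.
Change in economic profit: 28.8 − 24 = 4.8.

Economic profit rises by 4.8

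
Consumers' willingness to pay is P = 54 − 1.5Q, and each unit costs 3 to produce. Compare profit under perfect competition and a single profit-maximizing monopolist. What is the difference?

Profit rises by 433.5

Competitive firms price at marginal cost: P = 3, giving Q = 34.
Profit = (3 − 3)·34 = 0.
A monopolist chooses Q where MR = MC. MR = 54 − 3Q; setting this equal to 3 gives Q = 17 and P = 28.5.
Profit = (28.5 − 3)·17 = 433.5.
Change in profit: 433.5 − 0 = 433.5.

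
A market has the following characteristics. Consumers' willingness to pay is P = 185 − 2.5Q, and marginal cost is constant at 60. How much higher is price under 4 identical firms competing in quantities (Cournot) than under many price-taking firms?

Price rises by 25

Perfect competition: P = MC = 60, so 185 − 2.5Q = 60 and Q = 50.
With 4 symmetric Cournot firms, each firm's FOC gives 185 − 12.5q = 60, so q = 10, Q = 4·10 = 40, and P = 85.
Change in price: 85 − 60 = 25.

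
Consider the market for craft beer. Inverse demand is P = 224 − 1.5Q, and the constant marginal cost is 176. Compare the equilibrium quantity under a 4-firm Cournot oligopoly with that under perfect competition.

Cournot with 4 identical firms: the symmetric best-response condition is 224 − 7.5q = 176. Each firm produces q = 6.4, total output Q = 25.6, price P = 185.6.
Under competition P = MC = 176, so Q = (224 − 176)/1.5 = 32.

Cournot: Q = 25.6; Competition: Q = 32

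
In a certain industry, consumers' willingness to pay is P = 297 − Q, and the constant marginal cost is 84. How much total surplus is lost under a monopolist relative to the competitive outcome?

Under competition P = MC = 84, so Q = (297 − 84)/1 = 213.
Monopoly sets MR = MC: 297 − 2Q = 84 ⇒ Q = 106.5, P = 297 − 106.5 = 190.5.
DWL is the triangle between Q = 106.5 and Q = 213: ½·(213 − 106.5)·(190.5 − 84) = 5671.125.

DWL = 5671.125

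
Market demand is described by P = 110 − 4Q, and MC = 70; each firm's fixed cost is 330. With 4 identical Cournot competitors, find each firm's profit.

Cournot with 4 identical firms: the symmetric best-response condition is 110 − 20q = 70. Each firm produces q = 2, total output Q = 8, price P = 78.
Each firm's profit = (78 − 70)·2 − 330 = −314.

π_i = −314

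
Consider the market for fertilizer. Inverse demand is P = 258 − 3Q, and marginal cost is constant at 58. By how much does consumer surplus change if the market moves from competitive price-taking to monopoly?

Consumer surplus falls by 5000

Under competition P = MC = 58, so Q = (258 − 58)/3 = 200/3.
CS = ½·(258 − 58)·200/3 = 20000/3.
Monopoly sets MR = MC: 258 − 6Q = 58 ⇒ Q = 100/3, P = 258 − 3·100/3 = 158.
CS = ½·(258 − 158)·100/3 = 5000/3.
Change in consumer surplus: 5000/3 − 20000/3 = −5000.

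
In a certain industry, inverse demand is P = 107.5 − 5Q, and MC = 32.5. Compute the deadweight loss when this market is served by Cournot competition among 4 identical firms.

DWL = 22.5

Competitive firms price at marginal cost: P = 32.5, giving Q = 15.
Cournot with 4 identical firms: the symmetric best-response condition is 107.5 − 25q = 32.5. Each firm produces q = 3, total output Q = 12, price P = 47.5.
DWL is the triangle between Q = 12 and Q = 15: ½·(15 − 12)·(47.5 − 32.5) = 22.5.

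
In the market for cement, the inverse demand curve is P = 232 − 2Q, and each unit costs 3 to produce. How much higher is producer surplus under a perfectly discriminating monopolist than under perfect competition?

PS rises by 13110.25

Competitive firms price at marginal cost: P = 3, giving Q = 114.5.
PS = (3 − 3)·114.5 = 0.
A perfectly discriminating monopolist sells every unit with P(Q) ≥ MC(Q), so output equals the competitive quantity Q = 114.5. Each buyer pays their reservation price, so CS = 0 and the firm captures all surplus.
PS = ½·(232 − 3)·114.5 = 13110.25.
Change in producer surplus: 13110.25 − 0 = 13110.25.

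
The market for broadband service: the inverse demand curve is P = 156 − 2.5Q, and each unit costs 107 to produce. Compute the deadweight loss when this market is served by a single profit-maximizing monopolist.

DWL = 120.05

Perfect competition: P = MC = 107, so 156 − 2.5Q = 107 and Q = 19.6.
The monopolist equates marginal revenue to marginal cost: 156 − 5Q = 107, so Q = 9.8. From demand, P = 131.5.
DWL is the triangle between Q = 9.8 and Q = 19.6: ½·(19.6 − 9.8)·(131.5 − 107) = 120.05.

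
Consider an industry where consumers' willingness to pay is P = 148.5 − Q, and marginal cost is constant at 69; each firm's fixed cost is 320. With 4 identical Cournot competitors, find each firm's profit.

π_i = −67.19

In a 4-firm Cournot equilibrium, symmetry and the first-order condition give q = (148.5 − 69)/(5) = 15.9. So Q = 63.6 and P = 84.9.
Each firm's profit = (84.9 − 69)·15.9 − 320 = −67.19.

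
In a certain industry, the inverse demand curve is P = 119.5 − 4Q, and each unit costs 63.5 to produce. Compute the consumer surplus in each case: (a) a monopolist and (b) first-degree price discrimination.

Monopoly: CS = 98; Perfect PD: CS = 0

Monopoly sets MR = MC: 119.5 − 8Q = 63.5 ⇒ Q = 7, P = 119.5 − 4·7 = 91.5.
CS = ½·(119.5 − 91.5)·7 = 98.
With perfect price discrimination, output is the efficient level Q = 14 (where demand meets MC), but every buyer pays their willingness to pay: CS = 0 and PS = total surplus.
CS = 0.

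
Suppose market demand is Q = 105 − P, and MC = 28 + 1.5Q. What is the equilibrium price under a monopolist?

P = 83

Inverting demand: P = 105 − Q.
Monopoly sets MR = MC: 105 − 2Q = 28 + 1.5Q ⇒ Q = 22, P = 105 − 22 = 83.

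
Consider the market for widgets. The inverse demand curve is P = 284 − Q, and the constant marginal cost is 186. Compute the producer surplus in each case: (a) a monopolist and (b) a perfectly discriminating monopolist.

Monopoly: PS = 2401; Perfect PD: PS = 4802

The monopolist equates marginal revenue to marginal cost: 284 − 2Q = 186, so Q = 49. From demand, P = 235.
PS = (235 − 186)·49 = 2401.
Under first-degree price discrimination the firm charges each unit its demand price and produces up to where P = MC, i.e. Q = 98. Consumer surplus is zero; producer surplus equals total surplus.
PS = ½·(284 − 186)·98 = 4802.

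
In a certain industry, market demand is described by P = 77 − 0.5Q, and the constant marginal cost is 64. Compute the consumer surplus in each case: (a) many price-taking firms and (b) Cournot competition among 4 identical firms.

Perfect competition: P = MC = 64, so 77 − 0.5Q = 64 and Q = 26.
CS = ½·(77 − 64)·26 = 169.
Cournot with 4 identical firms: the symmetric best-response condition is 77 − 2.5q = 64. Each firm produces q = 5.2, total output Q = 20.8, price P = 66.6.
CS = ½·(77 − 66.6)·20.8 = 108.16.

Competition: CS = 169; Cournot: CS = 108.16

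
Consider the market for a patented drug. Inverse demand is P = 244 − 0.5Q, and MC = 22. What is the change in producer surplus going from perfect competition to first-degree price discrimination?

PS rises by 49284

Under competition P = MC = 22, so Q = (244 − 22)/0.5 = 444.
PS = (22 − 22)·444 = 0.
Under first-degree price discrimination the firm charges each unit its demand price and produces up to where P = MC, i.e. Q = 444. Consumer surplus is zero; producer surplus equals total surplus.
PS = ½·(244 − 22)·444 = 49284.
Change in producer surplus: 49284 − 0 = 49284.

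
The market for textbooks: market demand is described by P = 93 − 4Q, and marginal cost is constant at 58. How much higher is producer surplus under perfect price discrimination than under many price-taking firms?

Competitive firms price at marginal cost: P = 58, giving Q = 8.75.
PS = (58 − 58)·8.75 = 0.
Under first-degree price discrimination the firm charges each unit its demand price and produces up to where P = MC, i.e. Q = 8.75. Consumer surplus is zero; producer surplus equals total surplus.
PS = ½·(93 − 58)·8.75 = 153.125.
Change in producer surplus: 153.125 − 0 = 153.125.

PS rises by 153.125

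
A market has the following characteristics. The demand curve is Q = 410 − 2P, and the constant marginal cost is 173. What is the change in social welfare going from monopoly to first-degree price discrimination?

Social welfare rises by 256

Inverting demand: P = 205 − 0.5Q.
The monopolist equates marginal revenue to marginal cost: 205 − Q = 173, so Q = 32. From demand, P = 189.
CS = ½·(205 − 189)·32 = 256; PS = (189 − 173)·32 = 512; TS = 768.
Under first-degree price discrimination the firm charges each unit its demand price and produces up to where P = MC, i.e. Q = 64. Consumer surplus is zero; producer surplus equals total surplus.
TS = 1024 (equal to competitive TS).
Change in social welfare: 1024 − 768 = 256.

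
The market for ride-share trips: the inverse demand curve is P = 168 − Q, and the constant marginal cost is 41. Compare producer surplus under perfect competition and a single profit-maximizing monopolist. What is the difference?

Perfect competition: P = MC = 41, so 168 − Q = 41 and Q = 127.
PS = (41 − 41)·127 = 0.
A monopolist chooses Q where MR = MC. MR = 168 − 2Q; setting this equal to 41 gives Q = 63.5 and P = 104.5.
PS = (104.5 − 41)·63.5 = 4032.25.
Change in producer surplus: 4032.25 − 0 = 4032.25.

PS rises by 4032.25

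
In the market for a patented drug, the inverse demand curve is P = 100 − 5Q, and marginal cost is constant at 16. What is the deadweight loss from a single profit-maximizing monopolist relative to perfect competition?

DWL = 176.4

Under competition P = MC = 16, so Q = (100 − 16)/5 = 16.8.
The monopolist equates marginal revenue to marginal cost: 100 − 10Q = 16, so Q = 8.4. From demand, P = 58.
DWL is the triangle between Q = 8.4 and Q = 16.8: ½·(16.8 − 8.4)·(58 − 16) = 176.4.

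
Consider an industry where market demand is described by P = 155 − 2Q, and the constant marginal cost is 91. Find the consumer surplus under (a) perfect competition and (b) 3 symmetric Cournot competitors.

Competition: CS = 1024; Cournot: CS = 576

Perfect competition: P = MC = 91, so 155 − 2Q = 91 and Q = 32.
CS = ½·(155 − 91)·32 = 1024.
Cournot with 3 identical firms: the symmetric best-response condition is 155 − 8q = 91. Each firm produces q = 8, total output Q = 24, price P = 107.
CS = ½·(155 − 107)·24 = 576.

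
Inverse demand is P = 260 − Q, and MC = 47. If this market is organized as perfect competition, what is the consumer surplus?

Competitive firms price at marginal cost: P = 47, giving Q = 213.
CS = ½·(260 − 47)·213 = 22684.5.

CS = 22684.5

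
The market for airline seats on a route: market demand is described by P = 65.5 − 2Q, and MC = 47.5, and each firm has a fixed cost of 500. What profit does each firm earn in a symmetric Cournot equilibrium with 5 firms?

π_i = −495.5

Cournot with 5 identical firms: the symmetric best-response condition is 65.5 − 12q = 47.5. Each firm produces q = 1.5, total output Q = 7.5, price P = 50.5.
Each firm's profit = (50.5 − 47.5)·1.5 − 500 = −495.5.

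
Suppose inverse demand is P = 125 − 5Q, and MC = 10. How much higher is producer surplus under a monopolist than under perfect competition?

Competitive firms price at marginal cost: P = 10, giving Q = 23.
PS = (10 − 10)·23 = 0.
The monopolist equates marginal revenue to marginal cost: 125 − 10Q = 10, so Q = 11.5. From demand, P = 67.5.
PS = (67.5 − 10)·11.5 = 661.25.
Change in producer surplus: 661.25 − 0 = 661.25.

PS rises by 661.25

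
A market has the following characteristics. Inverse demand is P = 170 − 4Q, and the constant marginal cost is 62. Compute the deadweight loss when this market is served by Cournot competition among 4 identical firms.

DWL = 58.32

Competitive firms price at marginal cost: P = 62, giving Q = 27.
In a 4-firm Cournot equilibrium, symmetry and the first-order condition give q = (170 − 62)/(20) = 5.4. So Q = 21.6 and P = 83.6.
DWL is the triangle between Q = 21.6 and Q = 27: ½·(27 − 21.6)·(83.6 − 62) = 58.32.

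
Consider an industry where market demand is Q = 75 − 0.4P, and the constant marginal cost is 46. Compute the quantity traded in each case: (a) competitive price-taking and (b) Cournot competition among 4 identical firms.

Competition: Q = 56.6; Cournot: Q = 45.28

Inverting demand: P = 187.5 − 2.5Q.
Competitive firms price at marginal cost: P = 46, giving Q = 56.6.
With 4 symmetric Cournot firms, each firm's FOC gives 187.5 − 12.5q = 46, so q = 11.32, Q = 4·11.32 = 45.28, and P = 74.3.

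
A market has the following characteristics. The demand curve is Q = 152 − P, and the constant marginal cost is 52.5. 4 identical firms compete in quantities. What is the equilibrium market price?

Inverting demand: P = 152 − Q.
With 4 symmetric Cournot firms, each firm's FOC gives 152 − 5q = 52.5, so q = 19.9, Q = 4·19.9 = 79.6, and P = 72.4.

P = 72.4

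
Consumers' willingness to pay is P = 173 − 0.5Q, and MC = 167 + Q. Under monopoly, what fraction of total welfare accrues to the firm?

The monopolist equates marginal revenue to marginal cost: 173 − Q = 167 + Q, so Q = 3. From demand, P = 171.5.
CS = ½·(173 − 171.5)·3 = 2.25.
PS = P·Q − VC(Q) = 171.5·3 − (167·3 + ½·1·3²) = 9.
Share captured = PS/TS = 9/11.25 = 0.8.

PS/TS = 0.8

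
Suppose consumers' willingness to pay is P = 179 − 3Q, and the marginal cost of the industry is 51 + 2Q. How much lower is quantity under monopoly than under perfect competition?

Competitive equilibrium sets price equal to marginal cost: 179 − 3Q = 51 + 2Q, so Q = 25.6 and P = 102.2.
Monopoly sets MR = MC: 179 − 6Q = 51 + 2Q ⇒ Q = 16, P = 179 − 3·16 = 131.
Change in quantity: 16 − 25.6 = −9.6.

Q falls by 9.6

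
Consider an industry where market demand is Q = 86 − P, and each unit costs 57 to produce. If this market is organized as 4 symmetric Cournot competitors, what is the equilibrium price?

P = 62.8

Inverting demand: P = 86 − Q.
With 4 symmetric Cournot firms, each firm's FOC gives 86 − 5q = 57, so q = 5.8, Q = 4·5.8 = 23.2, and P = 62.8.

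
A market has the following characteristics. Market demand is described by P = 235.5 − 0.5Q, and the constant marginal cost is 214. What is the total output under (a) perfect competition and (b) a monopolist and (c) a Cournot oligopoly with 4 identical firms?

Competition: Q = 43; Monopoly: Q = 21.5; Cournot: Q = 34.4

Competitive firms price at marginal cost: P = 214, giving Q = 43.
A monopolist chooses Q where MR = MC. MR = 235.5 − Q; setting this equal to 214 gives Q = 21.5 and P = 224.75.
In a 4-firm Cournot equilibrium, symmetry and the first-order condition give q = (235.5 − 214)/(2.5) = 8.6. So Q = 34.4 and P = 218.3.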